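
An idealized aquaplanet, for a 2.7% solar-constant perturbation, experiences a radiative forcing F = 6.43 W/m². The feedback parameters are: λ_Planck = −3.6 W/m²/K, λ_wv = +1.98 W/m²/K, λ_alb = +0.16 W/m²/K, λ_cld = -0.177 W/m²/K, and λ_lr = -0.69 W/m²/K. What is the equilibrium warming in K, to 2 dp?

2.76 K

Net feedback parameter λ = (−3.6) + (+1.98) + (+0.16) + (-0.177) + (-0.69) = -2.327 W/m²/K.
ΔT = −F/λ = −6.43/(-2.327) = 2.76 K.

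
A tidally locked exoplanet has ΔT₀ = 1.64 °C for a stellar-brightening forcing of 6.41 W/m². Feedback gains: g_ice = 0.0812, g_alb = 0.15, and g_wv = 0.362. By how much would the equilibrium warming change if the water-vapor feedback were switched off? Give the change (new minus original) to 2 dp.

Original: g = 0.5932, ΔT = 1.64/(1−0.5932) = 4.0315 °C.
Without water-vapor: g' = 0.2312, ΔT' = 1.64/(1−0.2312) = 2.1332 °C.
Change = 2.1332 − 4.0315 = -1.90 °C.

-1.90 °C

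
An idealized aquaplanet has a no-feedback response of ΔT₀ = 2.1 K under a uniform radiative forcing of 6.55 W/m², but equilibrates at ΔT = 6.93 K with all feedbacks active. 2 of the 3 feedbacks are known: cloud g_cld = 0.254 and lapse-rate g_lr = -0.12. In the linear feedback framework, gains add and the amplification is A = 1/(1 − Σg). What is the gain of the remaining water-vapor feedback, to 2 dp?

Amplification A = ΔT/ΔT₀ = 6.93/2.1 = 3.3.
Total gain g = 1 − 1/A = 1 − 1/3.3 = 0.697.
Known gains sum to 0.254 − 0.12 = 0.134.
g_wv = 0.697 − 0.134 = 0.56.

0.56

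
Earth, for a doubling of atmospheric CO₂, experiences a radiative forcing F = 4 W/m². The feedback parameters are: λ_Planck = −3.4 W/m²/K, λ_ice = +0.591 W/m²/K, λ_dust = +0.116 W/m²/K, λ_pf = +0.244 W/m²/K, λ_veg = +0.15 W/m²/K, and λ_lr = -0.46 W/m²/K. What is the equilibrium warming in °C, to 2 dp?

1.45 °C

Net feedback parameter λ = (−3.4) + (+0.591) + (+0.116) + (+0.244) + (+0.15) + (-0.46) = -2.759 W/m²/K.
ΔT = −F/λ = −4/(-2.759) = 1.45 °C.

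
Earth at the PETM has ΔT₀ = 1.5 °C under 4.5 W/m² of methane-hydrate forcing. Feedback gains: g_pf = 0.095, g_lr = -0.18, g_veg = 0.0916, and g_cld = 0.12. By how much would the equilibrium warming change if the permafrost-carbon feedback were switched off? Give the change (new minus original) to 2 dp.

Original: g = 0.1266, ΔT = 1.5/(1−0.1266) = 1.7174 °C.
Without permafrost-carbon: g' = 0.0316, ΔT' = 1.5/(1−0.0316) = 1.5489 °C.
Change = 1.5489 − 1.7174 = -0.17 °C.

-0.17 °C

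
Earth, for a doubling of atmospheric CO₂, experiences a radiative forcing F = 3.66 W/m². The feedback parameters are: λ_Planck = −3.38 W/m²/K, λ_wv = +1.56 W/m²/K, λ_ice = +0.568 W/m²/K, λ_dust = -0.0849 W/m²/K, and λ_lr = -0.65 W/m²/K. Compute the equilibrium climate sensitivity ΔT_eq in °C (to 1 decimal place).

1.8 °C

Net feedback parameter λ = (−3.38) + (+1.56) + (+0.568) + (-0.0849) + (-0.65) = -1.9869 W/m²/K.
ΔT = −F/λ = −3.66/(-1.9869) = 1.8 °C.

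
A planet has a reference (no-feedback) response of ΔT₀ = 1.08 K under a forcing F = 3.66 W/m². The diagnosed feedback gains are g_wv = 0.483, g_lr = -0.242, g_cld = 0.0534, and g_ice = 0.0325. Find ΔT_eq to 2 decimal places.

1.60 K

Total gain g = 0.483 − 0.242 + 0.0534 + 0.0325 = 0.3269.
Amplification A = 1/(1 − 0.3269) = 1.486.
ΔT = 1.08 × 1.486 = 1.60 K.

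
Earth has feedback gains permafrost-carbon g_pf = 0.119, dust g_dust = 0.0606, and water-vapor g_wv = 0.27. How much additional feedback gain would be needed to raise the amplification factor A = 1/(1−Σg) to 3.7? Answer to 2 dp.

Current total gain = 0.4496.
Target gain for A = 3.7: g* = 1 − 1/3.7 = 0.7297.
Additional gain needed = 0.7297 − 0.4496 = 0.28.

0.28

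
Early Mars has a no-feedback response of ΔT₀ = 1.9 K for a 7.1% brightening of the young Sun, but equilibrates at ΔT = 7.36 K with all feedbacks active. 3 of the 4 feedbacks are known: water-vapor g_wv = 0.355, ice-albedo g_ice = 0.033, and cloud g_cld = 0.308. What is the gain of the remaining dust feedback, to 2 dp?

Amplification A = ΔT/ΔT₀ = 7.36/1.9 = 3.874.
Total gain g = 1 − 1/A = 1 − 1/3.874 = 0.7419.
Known gains sum to 0.355 + 0.033 + 0.308 = 0.696.
g_dust = 0.7419 − 0.696 = 0.05.

0.05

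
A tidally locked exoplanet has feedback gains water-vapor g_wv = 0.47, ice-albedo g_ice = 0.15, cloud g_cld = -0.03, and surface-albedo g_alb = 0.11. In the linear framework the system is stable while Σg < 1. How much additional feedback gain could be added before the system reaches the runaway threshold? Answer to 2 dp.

Current total gain = 0.47 + 0.15 − 0.03 + 0.11 = 0.7.
Margin to runaway = 1 − 0.7 = 0.30.

0.30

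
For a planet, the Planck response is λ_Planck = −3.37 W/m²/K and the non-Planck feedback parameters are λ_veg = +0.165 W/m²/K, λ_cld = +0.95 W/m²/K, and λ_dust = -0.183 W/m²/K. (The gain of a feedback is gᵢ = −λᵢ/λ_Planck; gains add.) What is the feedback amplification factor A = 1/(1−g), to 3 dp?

1.382

Convert to gains: g_veg = 0.165/3.37 = 0.04896; g_cld = 0.95/3.37 = 0.2819; g_dust = -0.183/3.37 = -0.0543.
Total gain g = 0.27656.
A = 1/(1 − 0.27656) = 1.382.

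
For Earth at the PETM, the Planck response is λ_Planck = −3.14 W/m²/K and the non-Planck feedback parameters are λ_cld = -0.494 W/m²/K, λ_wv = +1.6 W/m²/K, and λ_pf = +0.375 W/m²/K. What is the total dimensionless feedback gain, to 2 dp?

Convert to gains: g_cld = -0.494/3.14 = -0.1573; g_wv = 1.6/3.14 = 0.5096; g_pf = 0.375/3.14 = 0.1194.
Total gain g = 0.4717.

0.47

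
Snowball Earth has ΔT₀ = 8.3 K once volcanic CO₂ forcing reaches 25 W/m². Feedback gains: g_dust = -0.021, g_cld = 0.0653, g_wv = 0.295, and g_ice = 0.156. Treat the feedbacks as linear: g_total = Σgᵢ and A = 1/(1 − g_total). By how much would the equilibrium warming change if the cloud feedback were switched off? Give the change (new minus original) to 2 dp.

-1.88 K

Original: g = 0.4953, ΔT = 8.3/(1−0.4953) = 16.4454 K.
Without cloud: g' = 0.43, ΔT' = 8.3/(1−0.43) = 14.5614 K.
Change = 14.5614 − 16.4454 = -1.88 K.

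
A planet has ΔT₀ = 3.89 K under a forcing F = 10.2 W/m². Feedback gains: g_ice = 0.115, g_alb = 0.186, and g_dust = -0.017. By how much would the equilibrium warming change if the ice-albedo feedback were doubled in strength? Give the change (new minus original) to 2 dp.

Original: g = 0.284, ΔT = 3.89/(1−0.284) = 5.4330 K.
With doubled ice-albedo: g' = 0.399, ΔT' = 3.89/(1−0.399) = 6.4725 K.
Change = 6.4725 − 5.4330 = 1.04 K.

1.04 K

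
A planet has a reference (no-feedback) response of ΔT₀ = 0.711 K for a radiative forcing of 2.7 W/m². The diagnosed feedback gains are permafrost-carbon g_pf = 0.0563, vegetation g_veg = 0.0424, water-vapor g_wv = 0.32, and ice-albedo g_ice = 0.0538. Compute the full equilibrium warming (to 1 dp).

Total gain g = 0.0563 + 0.0424 + 0.32 + 0.0538 = 0.4725.
Amplification A = 1/(1 − 0.4725) = 1.896.
ΔT = 0.711 × 1.896 = 1.3 K.

1.3 K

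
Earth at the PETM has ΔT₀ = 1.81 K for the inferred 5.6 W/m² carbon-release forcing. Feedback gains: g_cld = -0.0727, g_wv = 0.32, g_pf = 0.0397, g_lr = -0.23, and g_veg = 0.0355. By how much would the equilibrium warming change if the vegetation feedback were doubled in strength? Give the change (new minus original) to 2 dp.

Original: g = 0.0925, ΔT = 1.81/(1−0.0925) = 1.9945 K.
With doubled vegetation: g' = 0.128, ΔT' = 1.81/(1−0.128) = 2.0757 K.
Change = 2.0757 − 1.9945 = 0.08 K.

0.08 K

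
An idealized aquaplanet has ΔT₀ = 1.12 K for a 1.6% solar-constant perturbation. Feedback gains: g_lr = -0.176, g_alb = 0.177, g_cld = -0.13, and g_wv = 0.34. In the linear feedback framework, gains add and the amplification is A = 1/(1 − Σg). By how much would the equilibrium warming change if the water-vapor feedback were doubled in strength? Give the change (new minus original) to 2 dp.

1.07 K

Original: g = 0.211, ΔT = 1.12/(1−0.211) = 1.4195 K.
With doubled water-vapor: g' = 0.551, ΔT' = 1.12/(1−0.551) = 2.4944 K.
Change = 2.4944 − 1.4195 = 1.07 K.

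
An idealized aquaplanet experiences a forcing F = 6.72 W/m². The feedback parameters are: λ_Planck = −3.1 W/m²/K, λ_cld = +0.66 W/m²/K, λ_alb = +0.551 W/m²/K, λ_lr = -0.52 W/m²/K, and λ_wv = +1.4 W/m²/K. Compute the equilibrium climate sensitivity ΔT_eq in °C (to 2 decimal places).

6.66 °C

Net feedback parameter λ = (−3.1) + (+0.66) + (+0.551) + (-0.52) + (+1.4) = -1.009 W/m²/K.
ΔT = −F/λ = −6.72/(-1.009) = 6.66 °C.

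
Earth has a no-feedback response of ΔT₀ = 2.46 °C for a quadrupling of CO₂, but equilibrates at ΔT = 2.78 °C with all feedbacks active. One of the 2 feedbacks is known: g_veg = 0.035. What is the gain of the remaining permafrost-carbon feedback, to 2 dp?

0.08

Amplification A = ΔT/ΔT₀ = 2.78/2.46 = 1.13.
Total gain g = 1 − 1/A = 1 − 1/1.13 = 0.115.
The known gain is 0.035.
g_pf = 0.115 − 0.035 = 0.08.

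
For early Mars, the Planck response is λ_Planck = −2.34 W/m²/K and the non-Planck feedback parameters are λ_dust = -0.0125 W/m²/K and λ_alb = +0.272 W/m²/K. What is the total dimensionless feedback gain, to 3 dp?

Convert to gains: g_dust = -0.0125/2.34 = -0.005342; g_alb = 0.272/2.34 = 0.1162.
Total gain g = 0.110858.

0.111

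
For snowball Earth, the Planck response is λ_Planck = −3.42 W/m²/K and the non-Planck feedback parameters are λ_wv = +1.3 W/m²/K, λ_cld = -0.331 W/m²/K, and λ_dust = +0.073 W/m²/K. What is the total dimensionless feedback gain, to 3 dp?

Convert to gains: g_wv = 1.3/3.42 = 0.3801; g_cld = -0.331/3.42 = -0.09678; g_dust = 0.073/3.42 = 0.02135.
Total gain g = 0.30467.

0.305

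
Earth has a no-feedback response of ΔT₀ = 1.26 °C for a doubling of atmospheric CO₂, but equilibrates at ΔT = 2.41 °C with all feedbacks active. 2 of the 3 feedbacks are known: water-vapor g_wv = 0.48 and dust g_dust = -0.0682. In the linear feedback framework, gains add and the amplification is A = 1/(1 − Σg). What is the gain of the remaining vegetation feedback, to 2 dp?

0.07

Amplification A = ΔT/ΔT₀ = 2.41/1.26 = 1.913.
Total gain g = 1 − 1/A = 1 − 1/1.913 = 0.4773.
Known gains sum to 0.48 − 0.0682 = 0.4118.
g_veg = 0.4773 − 0.4118 = 0.07.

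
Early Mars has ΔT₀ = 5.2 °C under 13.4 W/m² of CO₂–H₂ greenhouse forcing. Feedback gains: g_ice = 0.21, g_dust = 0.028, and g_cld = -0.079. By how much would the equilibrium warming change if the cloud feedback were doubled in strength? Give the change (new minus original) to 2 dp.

-0.53 °C

Original: g = 0.159, ΔT = 5.2/(1−0.159) = 6.1831 °C.
With doubled cloud: g' = 0.08, ΔT' = 5.2/(1−0.08) = 5.6522 °C.
Change = 5.6522 − 6.1831 = -0.53 °C.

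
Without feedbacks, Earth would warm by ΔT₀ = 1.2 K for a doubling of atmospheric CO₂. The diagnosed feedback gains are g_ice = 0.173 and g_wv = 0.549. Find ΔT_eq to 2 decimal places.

Total gain g = 0.173 + 0.549 = 0.722.
Amplification A = 1/(1 − 0.722) = 3.597.
ΔT = 1.2 × 3.597 = 4.32 K.

4.32 K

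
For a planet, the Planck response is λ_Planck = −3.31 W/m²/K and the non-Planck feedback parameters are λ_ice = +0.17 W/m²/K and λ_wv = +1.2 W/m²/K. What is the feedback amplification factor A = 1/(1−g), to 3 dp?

Convert to gains: g_ice = 0.17/3.31 = 0.05136; g_wv = 1.2/3.31 = 0.3625.
Total gain g = 0.41386.
A = 1/(1 − 0.41386) = 1.706.

1.706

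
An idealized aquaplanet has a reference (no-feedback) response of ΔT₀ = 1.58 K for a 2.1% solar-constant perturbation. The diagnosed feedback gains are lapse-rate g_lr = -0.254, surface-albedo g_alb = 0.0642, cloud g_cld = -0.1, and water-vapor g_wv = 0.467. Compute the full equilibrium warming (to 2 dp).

Total gain g = -0.254 + 0.0642 − 0.1 + 0.467 = 0.1772.
Amplification A = 1/(1 − 0.1772) = 1.215.
ΔT = 1.58 × 1.215 = 1.92 K.

1.92 K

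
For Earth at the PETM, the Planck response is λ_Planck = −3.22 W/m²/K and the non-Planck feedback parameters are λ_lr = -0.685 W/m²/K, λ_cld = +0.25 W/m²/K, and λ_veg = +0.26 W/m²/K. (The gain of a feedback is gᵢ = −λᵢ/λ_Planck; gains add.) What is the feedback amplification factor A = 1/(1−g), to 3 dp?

Convert to gains: g_lr = -0.685/3.22 = -0.2127; g_cld = 0.25/3.22 = 0.07764; g_veg = 0.26/3.22 = 0.08075.
Total gain g = -0.05431.
A = 1/(1 + 0.05431) = 0.948.

0.948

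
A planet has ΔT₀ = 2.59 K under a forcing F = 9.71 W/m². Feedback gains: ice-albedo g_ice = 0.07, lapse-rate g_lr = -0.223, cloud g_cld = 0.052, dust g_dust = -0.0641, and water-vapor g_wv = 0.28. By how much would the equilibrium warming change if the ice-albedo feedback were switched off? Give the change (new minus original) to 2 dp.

-0.21 K

Original: g = 0.1149, ΔT = 2.59/(1−0.1149) = 2.9262 K.
Without ice-albedo: g' = 0.0449, ΔT' = 2.59/(1−0.0449) = 2.7118 K.
Change = 2.7118 − 2.9262 = -0.21 K.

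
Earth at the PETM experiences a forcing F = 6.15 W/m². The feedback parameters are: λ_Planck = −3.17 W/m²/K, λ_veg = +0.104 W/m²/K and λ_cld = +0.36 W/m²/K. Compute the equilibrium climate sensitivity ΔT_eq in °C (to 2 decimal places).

2.27 °C

Net feedback parameter λ = (−3.17) + (+0.104) + (+0.36) = -2.706 W/m²/K.
ΔT = −F/λ = −6.15/(-2.706) = 2.27 °C.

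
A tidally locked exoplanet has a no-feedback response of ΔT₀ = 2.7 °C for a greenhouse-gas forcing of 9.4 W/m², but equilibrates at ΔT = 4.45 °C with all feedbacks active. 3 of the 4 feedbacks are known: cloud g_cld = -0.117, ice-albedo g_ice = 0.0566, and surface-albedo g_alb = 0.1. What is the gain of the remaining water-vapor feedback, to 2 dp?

0.35

Amplification A = ΔT/ΔT₀ = 4.45/2.7 = 1.648.
Total gain g = 1 − 1/A = 1 − 1/1.648 = 0.3932.
Known gains sum to -0.117 + 0.0566 + 0.1 = 0.0396.
g_wv = 0.3932 − 0.0396 = 0.35.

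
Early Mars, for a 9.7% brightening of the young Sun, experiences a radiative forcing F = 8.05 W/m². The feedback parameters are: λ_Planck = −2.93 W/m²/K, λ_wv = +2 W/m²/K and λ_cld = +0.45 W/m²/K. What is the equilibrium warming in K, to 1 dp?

Net feedback parameter λ = (−2.93) + (+2) + (+0.45) = -0.48 W/m²/K.
ΔT = −F/λ = −8.05/(-0.48) = 16.8 K.

16.8 K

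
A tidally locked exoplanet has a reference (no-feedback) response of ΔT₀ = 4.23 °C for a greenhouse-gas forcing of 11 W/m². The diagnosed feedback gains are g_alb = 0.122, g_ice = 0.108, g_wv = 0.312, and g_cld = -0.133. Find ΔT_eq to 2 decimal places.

Total gain g = 0.122 + 0.108 + 0.312 − 0.133 = 0.409.
Amplification A = 1/(1 − 0.409) = 1.692.
ΔT = 4.23 × 1.692 = 7.16 °C.

7.16 °C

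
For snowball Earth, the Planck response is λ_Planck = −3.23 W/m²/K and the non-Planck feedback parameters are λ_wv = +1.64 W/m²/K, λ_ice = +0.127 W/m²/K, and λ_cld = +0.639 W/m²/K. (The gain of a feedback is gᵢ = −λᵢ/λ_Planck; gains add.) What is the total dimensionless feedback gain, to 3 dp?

Convert to gains: g_wv = 1.64/3.23 = 0.5077; g_ice = 0.127/3.23 = 0.03932; g_cld = 0.639/3.23 = 0.1978.
Total gain g = 0.74482.

0.745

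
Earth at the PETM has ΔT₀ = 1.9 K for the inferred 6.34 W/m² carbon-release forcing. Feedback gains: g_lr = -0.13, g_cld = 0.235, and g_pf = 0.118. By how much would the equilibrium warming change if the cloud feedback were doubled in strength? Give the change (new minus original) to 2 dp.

Original: g = 0.223, ΔT = 1.9/(1−0.223) = 2.4453 K.
With doubled cloud: g' = 0.458, ΔT' = 1.9/(1−0.458) = 3.5055 K.
Change = 3.5055 − 2.4453 = 1.06 K.

1.06 K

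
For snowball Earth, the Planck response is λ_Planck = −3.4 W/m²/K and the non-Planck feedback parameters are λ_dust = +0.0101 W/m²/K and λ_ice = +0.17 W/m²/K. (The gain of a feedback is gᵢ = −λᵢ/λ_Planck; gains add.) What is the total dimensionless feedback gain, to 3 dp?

Convert to gains: g_dust = 0.0101/3.4 = 0.002971; g_ice = 0.17/3.4 = 0.05.
Total gain g = 0.052971.

0.053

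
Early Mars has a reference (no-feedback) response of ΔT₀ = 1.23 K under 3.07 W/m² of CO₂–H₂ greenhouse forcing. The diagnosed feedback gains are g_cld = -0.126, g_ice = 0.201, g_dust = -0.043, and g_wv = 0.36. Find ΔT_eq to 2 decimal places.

Total gain g = -0.126 + 0.201 − 0.043 + 0.36 = 0.392.
Amplification A = 1/(1 − 0.392) = 1.645.
ΔT = 1.23 × 1.645 = 2.02 K.

2.02 K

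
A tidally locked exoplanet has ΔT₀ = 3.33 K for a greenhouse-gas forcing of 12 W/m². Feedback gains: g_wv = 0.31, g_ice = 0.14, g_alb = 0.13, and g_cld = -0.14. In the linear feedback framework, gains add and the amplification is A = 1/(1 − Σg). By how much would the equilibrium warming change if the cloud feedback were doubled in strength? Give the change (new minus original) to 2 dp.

-1.19 K

Original: g = 0.44, ΔT = 3.33/(1−0.44) = 5.9464 K.
With doubled cloud: g' = 0.3, ΔT' = 3.33/(1−0.3) = 4.7571 K.
Change = 4.7571 − 5.9464 = -1.19 K.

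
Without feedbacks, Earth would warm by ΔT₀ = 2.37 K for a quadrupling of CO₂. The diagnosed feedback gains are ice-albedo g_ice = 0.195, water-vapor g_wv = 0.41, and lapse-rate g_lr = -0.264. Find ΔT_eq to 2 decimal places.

Total gain g = 0.195 + 0.41 − 0.264 = 0.341.
Amplification A = 1/(1 − 0.341) = 1.517.
ΔT = 2.37 × 1.517 = 3.60 K.

3.60 K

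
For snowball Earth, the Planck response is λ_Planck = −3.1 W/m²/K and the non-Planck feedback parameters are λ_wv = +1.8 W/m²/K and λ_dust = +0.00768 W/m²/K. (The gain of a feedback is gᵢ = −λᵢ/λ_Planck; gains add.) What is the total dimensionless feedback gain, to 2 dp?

0.58

Convert to gains: g_wv = 1.8/3.1 = 0.5806; g_dust = 0.00768/3.1 = 0.002477.
Total gain g = 0.583077.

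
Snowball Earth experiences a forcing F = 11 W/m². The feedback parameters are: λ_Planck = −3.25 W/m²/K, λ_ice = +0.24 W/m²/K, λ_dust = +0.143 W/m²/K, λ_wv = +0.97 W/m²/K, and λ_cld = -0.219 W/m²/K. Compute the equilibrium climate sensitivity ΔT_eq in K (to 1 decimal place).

Net feedback parameter λ = (−3.25) + (+0.24) + (+0.143) + (+0.97) + (-0.219) = -2.116 W/m²/K.
ΔT = −F/λ = −11/(-2.116) = 5.2 K.

5.2 K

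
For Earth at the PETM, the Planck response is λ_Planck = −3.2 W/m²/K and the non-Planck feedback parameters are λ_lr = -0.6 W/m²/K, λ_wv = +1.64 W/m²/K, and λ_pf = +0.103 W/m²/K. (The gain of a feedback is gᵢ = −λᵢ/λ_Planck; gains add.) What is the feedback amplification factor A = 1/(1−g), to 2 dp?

Convert to gains: g_lr = -0.6/3.2 = -0.1875; g_wv = 1.64/3.2 = 0.5125; g_pf = 0.103/3.2 = 0.03219.
Total gain g = 0.35719.
A = 1/(1 − 0.35719) = 1.56.

1.56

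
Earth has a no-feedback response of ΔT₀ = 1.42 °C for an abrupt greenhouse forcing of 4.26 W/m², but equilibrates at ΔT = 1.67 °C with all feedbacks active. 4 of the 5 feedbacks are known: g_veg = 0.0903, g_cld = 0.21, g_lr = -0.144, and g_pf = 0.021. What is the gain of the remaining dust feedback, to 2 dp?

-0.03

Amplification A = ΔT/ΔT₀ = 1.67/1.42 = 1.176.
Total gain g = 1 − 1/A = 1 − 1/1.176 = 0.1497.
Known gains sum to 0.0903 + 0.21 − 0.144 + 0.021 = 0.1773.
g_dust = 0.1497 − 0.1773 = -0.03.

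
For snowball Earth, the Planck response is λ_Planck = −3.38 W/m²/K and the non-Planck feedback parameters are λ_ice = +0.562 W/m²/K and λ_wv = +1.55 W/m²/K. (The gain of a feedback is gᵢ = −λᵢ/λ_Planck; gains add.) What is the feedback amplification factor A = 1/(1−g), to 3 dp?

Convert to gains: g_ice = 0.562/3.38 = 0.1663; g_wv = 1.55/3.38 = 0.4586.
Total gain g = 0.6249.
A = 1/(1 − 0.6249) = 2.666.

2.666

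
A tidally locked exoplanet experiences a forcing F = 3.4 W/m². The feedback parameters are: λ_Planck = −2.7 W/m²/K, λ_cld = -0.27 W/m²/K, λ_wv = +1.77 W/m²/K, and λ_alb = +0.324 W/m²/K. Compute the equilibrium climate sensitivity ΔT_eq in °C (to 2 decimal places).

3.88 °C

Net feedback parameter λ = (−2.7) + (-0.27) + (+1.77) + (+0.324) = -0.876 W/m²/K.
ΔT = −F/λ = −3.4/(-0.876) = 3.88 °C.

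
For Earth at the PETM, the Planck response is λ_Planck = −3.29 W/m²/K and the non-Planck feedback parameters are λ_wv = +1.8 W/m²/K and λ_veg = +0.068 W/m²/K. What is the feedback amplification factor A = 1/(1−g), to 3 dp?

2.314

Convert to gains: g_wv = 1.8/3.29 = 0.5471; g_veg = 0.068/3.29 = 0.02067.
Total gain g = 0.56777.
A = 1/(1 − 0.56777) = 2.314.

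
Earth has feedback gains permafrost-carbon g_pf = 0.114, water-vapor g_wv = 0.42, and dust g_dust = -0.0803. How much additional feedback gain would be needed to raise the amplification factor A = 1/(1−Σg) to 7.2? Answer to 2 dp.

Current total gain = 0.4537.
Target gain for A = 7.2: g* = 1 − 1/7.2 = 0.8611.
Additional gain needed = 0.8611 − 0.4537 = 0.41.

0.41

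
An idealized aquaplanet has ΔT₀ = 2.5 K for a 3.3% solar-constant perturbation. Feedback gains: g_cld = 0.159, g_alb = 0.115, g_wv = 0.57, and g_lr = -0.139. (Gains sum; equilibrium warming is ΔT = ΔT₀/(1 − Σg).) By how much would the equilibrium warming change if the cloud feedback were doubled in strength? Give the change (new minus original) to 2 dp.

9.91 K

Original: g = 0.705, ΔT = 2.5/(1−0.705) = 8.4746 K.
With doubled cloud: g' = 0.864, ΔT' = 2.5/(1−0.864) = 18.3824 K.
Change = 18.3824 − 8.4746 = 9.91 K.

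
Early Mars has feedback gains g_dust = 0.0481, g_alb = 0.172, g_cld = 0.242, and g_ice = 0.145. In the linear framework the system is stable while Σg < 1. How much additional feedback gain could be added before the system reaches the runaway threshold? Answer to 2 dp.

0.39

Current total gain = 0.0481 + 0.172 + 0.242 + 0.145 = 0.6071.
Margin to runaway = 1 − 0.6071 = 0.39.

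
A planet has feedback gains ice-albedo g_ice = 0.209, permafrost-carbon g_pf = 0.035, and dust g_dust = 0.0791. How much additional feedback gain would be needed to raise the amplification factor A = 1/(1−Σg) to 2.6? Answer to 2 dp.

Current total gain = 0.3231.
Target gain for A = 2.6: g* = 1 − 1/2.6 = 0.6154.
Additional gain needed = 0.6154 − 0.3231 = 0.29.

0.29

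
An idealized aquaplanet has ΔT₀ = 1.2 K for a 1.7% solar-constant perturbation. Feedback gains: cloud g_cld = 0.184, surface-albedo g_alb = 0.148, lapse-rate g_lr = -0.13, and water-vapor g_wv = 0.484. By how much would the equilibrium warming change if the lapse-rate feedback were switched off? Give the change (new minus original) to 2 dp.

2.70 K

Original: g = 0.686, ΔT = 1.2/(1−0.686) = 3.8217 K.
Without lapse-rate: g' = 0.816, ΔT' = 1.2/(1−0.816) = 6.5217 K.
Change = 6.5217 − 3.8217 = 2.70 K.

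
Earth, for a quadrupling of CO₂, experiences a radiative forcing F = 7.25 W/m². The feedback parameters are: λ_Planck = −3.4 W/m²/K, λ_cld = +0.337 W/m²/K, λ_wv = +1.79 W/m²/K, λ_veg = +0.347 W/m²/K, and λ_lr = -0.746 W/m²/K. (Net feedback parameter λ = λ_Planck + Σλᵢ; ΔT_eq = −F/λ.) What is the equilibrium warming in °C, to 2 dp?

Net feedback parameter λ = (−3.4) + (+0.337) + (+1.79) + (+0.347) + (-0.746) = -1.672 W/m²/K.
ΔT = −F/λ = −7.25/(-1.672) = 4.34 °C.

4.34 °C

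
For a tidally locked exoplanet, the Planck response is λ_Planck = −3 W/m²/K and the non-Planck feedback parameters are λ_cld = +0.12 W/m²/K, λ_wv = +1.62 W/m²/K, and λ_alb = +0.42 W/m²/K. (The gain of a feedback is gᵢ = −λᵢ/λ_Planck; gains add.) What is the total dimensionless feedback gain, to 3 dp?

0.720

Convert to gains: g_cld = 0.12/3 = 0.04; g_wv = 1.62/3 = 0.54; g_alb = 0.42/3 = 0.14.
Total gain g = 0.72.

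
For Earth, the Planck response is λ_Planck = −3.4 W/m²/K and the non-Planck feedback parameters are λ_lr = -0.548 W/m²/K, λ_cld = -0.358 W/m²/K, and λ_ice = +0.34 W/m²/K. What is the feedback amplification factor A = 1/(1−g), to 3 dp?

Convert to gains: g_lr = -0.548/3.4 = -0.1612; g_cld = -0.358/3.4 = -0.1053; g_ice = 0.34/3.4 = 0.1.
Total gain g = -0.1665.
A = 1/(1 + 0.1665) = 0.857.

0.857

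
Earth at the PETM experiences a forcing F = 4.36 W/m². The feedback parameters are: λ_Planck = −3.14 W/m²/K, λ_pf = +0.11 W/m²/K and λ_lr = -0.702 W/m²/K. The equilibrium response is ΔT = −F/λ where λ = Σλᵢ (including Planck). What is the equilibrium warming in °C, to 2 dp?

Net feedback parameter λ = (−3.14) + (+0.11) + (-0.702) = -3.732 W/m²/K.
ΔT = −F/λ = −4.36/(-3.732) = 1.17 °C.

1.17 °C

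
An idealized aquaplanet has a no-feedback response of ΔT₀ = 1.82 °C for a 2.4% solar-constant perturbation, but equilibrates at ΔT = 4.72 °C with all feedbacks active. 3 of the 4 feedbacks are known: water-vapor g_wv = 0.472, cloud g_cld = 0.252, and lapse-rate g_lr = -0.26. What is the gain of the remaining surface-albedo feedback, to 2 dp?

0.15

Amplification A = ΔT/ΔT₀ = 4.72/1.82 = 2.593.
Total gain g = 1 − 1/A = 1 − 1/2.593 = 0.6143.
Known gains sum to 0.472 + 0.252 − 0.26 = 0.464.
g_alb = 0.6143 − 0.464 = 0.15.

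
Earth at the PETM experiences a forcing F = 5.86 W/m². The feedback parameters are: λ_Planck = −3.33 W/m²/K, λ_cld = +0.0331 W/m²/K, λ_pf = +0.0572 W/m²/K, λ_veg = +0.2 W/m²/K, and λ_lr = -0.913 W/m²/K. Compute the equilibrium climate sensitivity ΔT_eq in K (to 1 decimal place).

1.5 K

Net feedback parameter λ = (−3.33) + (+0.0331) + (+0.0572) + (+0.2) + (-0.913) = -3.9527 W/m²/K.
ΔT = −F/λ = −5.86/(-3.9527) = 1.5 K.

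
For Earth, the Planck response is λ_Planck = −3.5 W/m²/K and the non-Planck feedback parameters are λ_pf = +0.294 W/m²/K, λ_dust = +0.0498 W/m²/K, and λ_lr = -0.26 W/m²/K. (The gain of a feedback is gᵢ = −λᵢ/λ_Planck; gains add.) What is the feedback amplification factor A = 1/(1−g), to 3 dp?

1.025

Convert to gains: g_pf = 0.294/3.5 = 0.084; g_dust = 0.0498/3.5 = 0.01423; g_lr = -0.26/3.5 = -0.07429.
Total gain g = 0.02394.
A = 1/(1 − 0.02394) = 1.025.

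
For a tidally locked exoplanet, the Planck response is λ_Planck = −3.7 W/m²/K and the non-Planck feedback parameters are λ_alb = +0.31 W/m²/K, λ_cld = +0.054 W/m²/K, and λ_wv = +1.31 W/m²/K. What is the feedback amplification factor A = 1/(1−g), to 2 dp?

1.83

Convert to gains: g_alb = 0.31/3.7 = 0.08378; g_cld = 0.054/3.7 = 0.01459; g_wv = 1.31/3.7 = 0.3541.
Total gain g = 0.45247.
A = 1/(1 − 0.45247) = 1.83.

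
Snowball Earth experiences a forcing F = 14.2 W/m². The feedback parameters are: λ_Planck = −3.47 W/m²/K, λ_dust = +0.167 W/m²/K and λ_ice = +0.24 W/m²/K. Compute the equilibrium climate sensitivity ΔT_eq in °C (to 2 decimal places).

4.64 °C

Net feedback parameter λ = (−3.47) + (+0.167) + (+0.24) = -3.063 W/m²/K.
ΔT = −F/λ = −14.2/(-3.063) = 4.64 °C.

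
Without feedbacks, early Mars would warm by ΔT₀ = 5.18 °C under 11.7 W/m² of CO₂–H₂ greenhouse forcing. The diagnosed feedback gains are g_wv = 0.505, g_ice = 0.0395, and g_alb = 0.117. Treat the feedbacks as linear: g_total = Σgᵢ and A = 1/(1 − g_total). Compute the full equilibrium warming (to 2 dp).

Total gain g = 0.505 + 0.0395 + 0.117 = 0.6615.
Amplification A = 1/(1 − 0.6615) = 2.954.
ΔT = 5.18 × 2.954 = 15.30 °C.

15.30 °C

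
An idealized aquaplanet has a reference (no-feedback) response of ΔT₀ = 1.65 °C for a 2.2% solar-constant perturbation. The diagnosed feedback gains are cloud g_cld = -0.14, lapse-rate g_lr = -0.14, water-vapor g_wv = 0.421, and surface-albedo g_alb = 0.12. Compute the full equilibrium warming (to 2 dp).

2.23 °C

Total gain g = -0.14 − 0.14 + 0.421 + 0.12 = 0.261.
Amplification A = 1/(1 − 0.261) = 1.353.
ΔT = 1.65 × 1.353 = 2.23 °C.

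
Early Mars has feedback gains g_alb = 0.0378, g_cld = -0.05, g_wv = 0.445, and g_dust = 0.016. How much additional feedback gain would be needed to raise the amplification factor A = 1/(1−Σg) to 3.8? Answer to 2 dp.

Current total gain = 0.4488.
Target gain for A = 3.8: g* = 1 − 1/3.8 = 0.7368.
Additional gain needed = 0.7368 − 0.4488 = 0.29.

0.29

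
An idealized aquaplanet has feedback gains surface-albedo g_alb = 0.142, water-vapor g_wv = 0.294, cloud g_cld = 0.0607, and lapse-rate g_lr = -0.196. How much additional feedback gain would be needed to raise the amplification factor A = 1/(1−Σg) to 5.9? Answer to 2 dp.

Current total gain = 0.3007.
Target gain for A = 5.9: g* = 1 − 1/5.9 = 0.8305.
Additional gain needed = 0.8305 − 0.3007 = 0.53.

0.53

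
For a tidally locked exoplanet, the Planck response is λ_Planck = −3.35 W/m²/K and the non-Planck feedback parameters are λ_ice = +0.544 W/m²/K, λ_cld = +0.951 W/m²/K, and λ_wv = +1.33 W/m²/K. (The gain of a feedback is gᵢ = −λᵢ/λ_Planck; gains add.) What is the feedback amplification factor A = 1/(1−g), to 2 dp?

Convert to gains: g_ice = 0.544/3.35 = 0.1624; g_cld = 0.951/3.35 = 0.2839; g_wv = 1.33/3.35 = 0.397.
Total gain g = 0.8433.
A = 1/(1 − 0.8433) = 6.38.

6.38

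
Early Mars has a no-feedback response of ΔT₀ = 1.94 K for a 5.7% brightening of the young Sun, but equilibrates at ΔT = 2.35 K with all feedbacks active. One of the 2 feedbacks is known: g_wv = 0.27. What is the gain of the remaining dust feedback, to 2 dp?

-0.10

Amplification A = ΔT/ΔT₀ = 2.35/1.94 = 1.211.
Total gain g = 1 − 1/A = 1 − 1/1.211 = 0.1742.
The known gain is 0.27.
g_dust = 0.1742 − 0.27 = -0.10.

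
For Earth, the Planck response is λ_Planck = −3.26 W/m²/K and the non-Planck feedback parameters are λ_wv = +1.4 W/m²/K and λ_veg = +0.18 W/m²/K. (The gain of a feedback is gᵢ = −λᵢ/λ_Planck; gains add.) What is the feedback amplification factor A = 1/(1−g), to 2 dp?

1.94

Convert to gains: g_wv = 1.4/3.26 = 0.4294; g_veg = 0.18/3.26 = 0.05521.
Total gain g = 0.48461.
A = 1/(1 − 0.48461) = 1.94.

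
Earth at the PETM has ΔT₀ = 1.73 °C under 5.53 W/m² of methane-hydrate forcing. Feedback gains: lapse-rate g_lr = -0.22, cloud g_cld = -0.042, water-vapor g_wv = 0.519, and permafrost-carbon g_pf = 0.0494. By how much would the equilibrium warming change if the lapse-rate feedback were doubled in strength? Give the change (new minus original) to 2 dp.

-0.60 °C

Original: g = 0.3064, ΔT = 1.73/(1−0.3064) = 2.4942 °C.
With doubled lapse-rate: g' = 0.0864, ΔT' = 1.73/(1−0.0864) = 1.8936 °C.
Change = 1.8936 − 2.4942 = -0.60 °C.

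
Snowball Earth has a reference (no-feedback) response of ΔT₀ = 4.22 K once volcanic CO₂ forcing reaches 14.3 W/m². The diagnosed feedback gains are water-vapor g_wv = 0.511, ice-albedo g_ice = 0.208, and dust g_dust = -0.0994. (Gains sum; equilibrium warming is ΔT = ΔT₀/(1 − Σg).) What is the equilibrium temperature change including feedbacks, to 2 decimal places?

11.09 K

Total gain g = 0.511 + 0.208 − 0.0994 = 0.6196.
Amplification A = 1/(1 − 0.6196) = 2.629.
ΔT = 4.22 × 2.629 = 11.09 K.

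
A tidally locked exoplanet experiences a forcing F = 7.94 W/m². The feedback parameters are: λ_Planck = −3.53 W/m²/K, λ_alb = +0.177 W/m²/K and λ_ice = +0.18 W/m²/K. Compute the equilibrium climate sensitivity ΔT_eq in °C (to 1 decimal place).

Net feedback parameter λ = (−3.53) + (+0.177) + (+0.18) = -3.173 W/m²/K.
ΔT = −F/λ = −7.94/(-3.173) = 2.5 °C.

2.5 °C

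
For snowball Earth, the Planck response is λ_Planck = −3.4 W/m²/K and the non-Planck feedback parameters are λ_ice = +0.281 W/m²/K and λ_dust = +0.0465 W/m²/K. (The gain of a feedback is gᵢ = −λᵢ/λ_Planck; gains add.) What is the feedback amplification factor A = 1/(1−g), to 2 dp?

Convert to gains: g_ice = 0.281/3.4 = 0.08265; g_dust = 0.0465/3.4 = 0.01368.
Total gain g = 0.09633.
A = 1/(1 − 0.09633) = 1.11.

1.11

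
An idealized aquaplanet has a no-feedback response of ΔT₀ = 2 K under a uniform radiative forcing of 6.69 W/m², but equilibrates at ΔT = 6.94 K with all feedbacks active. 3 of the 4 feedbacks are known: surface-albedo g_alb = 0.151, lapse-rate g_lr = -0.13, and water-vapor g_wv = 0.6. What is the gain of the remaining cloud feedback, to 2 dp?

Amplification A = ΔT/ΔT₀ = 6.94/2 = 3.47.
Total gain g = 1 − 1/A = 1 − 1/3.47 = 0.7118.
Known gains sum to 0.151 − 0.13 + 0.6 = 0.621.
g_cld = 0.7118 − 0.621 = 0.09.

0.09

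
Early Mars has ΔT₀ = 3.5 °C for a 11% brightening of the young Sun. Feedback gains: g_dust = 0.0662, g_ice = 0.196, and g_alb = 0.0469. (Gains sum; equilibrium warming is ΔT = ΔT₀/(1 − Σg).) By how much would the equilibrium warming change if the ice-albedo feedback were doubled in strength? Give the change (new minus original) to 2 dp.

Original: g = 0.3091, ΔT = 3.5/(1−0.3091) = 5.0659 °C.
With doubled ice-albedo: g' = 0.5051, ΔT' = 3.5/(1−0.5051) = 7.0721 °C.
Change = 7.0721 − 5.0659 = 2.01 °C.

2.01 °C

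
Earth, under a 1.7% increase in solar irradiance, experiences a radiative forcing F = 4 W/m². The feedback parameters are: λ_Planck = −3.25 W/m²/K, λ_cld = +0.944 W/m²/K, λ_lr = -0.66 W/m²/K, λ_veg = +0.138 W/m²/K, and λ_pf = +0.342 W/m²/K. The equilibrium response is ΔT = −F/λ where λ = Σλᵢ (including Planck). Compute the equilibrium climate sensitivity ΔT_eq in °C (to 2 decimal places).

Net feedback parameter λ = (−3.25) + (+0.944) + (-0.66) + (+0.138) + (+0.342) = -2.486 W/m²/K.
ΔT = −F/λ = −4/(-2.486) = 1.61 °C.

1.61 °C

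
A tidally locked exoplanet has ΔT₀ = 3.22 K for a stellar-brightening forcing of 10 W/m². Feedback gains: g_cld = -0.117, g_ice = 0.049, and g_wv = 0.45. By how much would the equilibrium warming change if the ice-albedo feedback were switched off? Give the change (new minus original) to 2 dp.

Original: g = 0.382, ΔT = 3.22/(1−0.382) = 5.2104 K.
Without ice-albedo: g' = 0.333, ΔT' = 3.22/(1−0.333) = 4.8276 K.
Change = 4.8276 − 5.2104 = -0.38 K.

-0.38 K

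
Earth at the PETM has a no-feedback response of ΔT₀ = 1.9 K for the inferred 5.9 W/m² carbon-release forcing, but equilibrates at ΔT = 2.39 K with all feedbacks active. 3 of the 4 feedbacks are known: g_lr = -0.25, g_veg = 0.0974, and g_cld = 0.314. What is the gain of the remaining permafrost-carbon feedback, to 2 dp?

Amplification A = ΔT/ΔT₀ = 2.39/1.9 = 1.258.
Total gain g = 1 − 1/A = 1 − 1/1.258 = 0.2051.
Known gains sum to -0.25 + 0.0974 + 0.314 = 0.1614.
g_pf = 0.2051 − 0.1614 = 0.04.

0.04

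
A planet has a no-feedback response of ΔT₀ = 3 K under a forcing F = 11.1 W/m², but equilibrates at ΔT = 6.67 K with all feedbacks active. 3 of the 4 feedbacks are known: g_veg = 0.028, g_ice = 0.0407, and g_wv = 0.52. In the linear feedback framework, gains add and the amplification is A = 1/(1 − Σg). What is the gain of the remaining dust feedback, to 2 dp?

Amplification A = ΔT/ΔT₀ = 6.67/3 = 2.223.
Total gain g = 1 − 1/A = 1 − 1/2.223 = 0.5502.
Known gains sum to 0.028 + 0.0407 + 0.52 = 0.5887.
g_dust = 0.5502 − 0.5887 = -0.04.

-0.04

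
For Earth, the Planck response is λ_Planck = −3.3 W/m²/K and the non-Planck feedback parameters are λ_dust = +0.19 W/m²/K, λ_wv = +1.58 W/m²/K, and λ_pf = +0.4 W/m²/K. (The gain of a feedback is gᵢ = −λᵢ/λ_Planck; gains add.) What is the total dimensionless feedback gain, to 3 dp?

0.658

Convert to gains: g_dust = 0.19/3.3 = 0.05758; g_wv = 1.58/3.3 = 0.4788; g_pf = 0.4/3.3 = 0.1212.
Total gain g = 0.65758.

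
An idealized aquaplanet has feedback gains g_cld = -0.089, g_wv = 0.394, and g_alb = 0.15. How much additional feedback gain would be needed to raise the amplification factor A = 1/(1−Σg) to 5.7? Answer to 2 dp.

0.37

Current total gain = 0.455.
Target gain for A = 5.7: g* = 1 − 1/5.7 = 0.8246.
Additional gain needed = 0.8246 − 0.455 = 0.37.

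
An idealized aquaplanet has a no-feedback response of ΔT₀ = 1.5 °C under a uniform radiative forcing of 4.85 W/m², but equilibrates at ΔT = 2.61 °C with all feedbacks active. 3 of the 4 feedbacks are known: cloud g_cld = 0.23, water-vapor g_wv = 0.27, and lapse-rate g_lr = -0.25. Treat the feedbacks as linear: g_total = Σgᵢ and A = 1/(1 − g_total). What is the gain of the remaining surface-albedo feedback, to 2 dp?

0.18

Amplification A = ΔT/ΔT₀ = 2.61/1.5 = 1.74.
Total gain g = 1 − 1/A = 1 − 1/1.74 = 0.4253.
Known gains sum to 0.23 + 0.27 − 0.25 = 0.25.
g_alb = 0.4253 − 0.25 = 0.18.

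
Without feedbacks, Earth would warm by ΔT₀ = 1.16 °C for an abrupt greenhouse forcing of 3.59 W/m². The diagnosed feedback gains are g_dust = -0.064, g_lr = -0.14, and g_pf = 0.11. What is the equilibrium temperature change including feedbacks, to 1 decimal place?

1.1 °C

Total gain g = -0.064 − 0.14 + 0.11 = -0.094.
Amplification A = 1/(1 + 0.094) = 0.9141.
ΔT = 1.16 × 0.9141 = 1.1 °C.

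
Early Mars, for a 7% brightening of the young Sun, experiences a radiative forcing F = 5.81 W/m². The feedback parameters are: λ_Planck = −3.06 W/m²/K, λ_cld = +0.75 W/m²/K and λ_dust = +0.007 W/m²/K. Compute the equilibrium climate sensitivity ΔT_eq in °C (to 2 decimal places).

2.52 °C

Net feedback parameter λ = (−3.06) + (+0.75) + (+0.007) = -2.303 W/m²/K.
ΔT = −F/λ = −5.81/(-2.303) = 2.52 °C.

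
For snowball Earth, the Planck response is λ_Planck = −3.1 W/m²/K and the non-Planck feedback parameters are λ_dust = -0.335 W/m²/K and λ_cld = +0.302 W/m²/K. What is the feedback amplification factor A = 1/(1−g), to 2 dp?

0.99

Convert to gains: g_dust = -0.335/3.1 = -0.1081; g_cld = 0.302/3.1 = 0.09742.
Total gain g = -0.01068.
A = 1/(1 + 0.01068) = 0.99.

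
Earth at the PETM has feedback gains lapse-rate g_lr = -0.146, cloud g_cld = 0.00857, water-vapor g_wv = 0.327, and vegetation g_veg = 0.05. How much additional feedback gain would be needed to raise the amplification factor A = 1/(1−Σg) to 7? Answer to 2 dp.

Current total gain = 0.23957.
Target gain for A = 7: g* = 1 − 1/7 = 0.8571.
Additional gain needed = 0.8571 − 0.23957 = 0.62.

0.62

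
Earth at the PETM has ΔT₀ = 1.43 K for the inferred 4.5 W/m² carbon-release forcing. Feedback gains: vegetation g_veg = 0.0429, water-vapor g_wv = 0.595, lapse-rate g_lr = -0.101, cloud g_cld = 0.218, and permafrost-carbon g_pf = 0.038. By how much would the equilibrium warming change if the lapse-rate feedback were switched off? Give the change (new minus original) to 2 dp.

Original: g = 0.7929, ΔT = 1.43/(1−0.7929) = 6.9049 K.
Without lapse-rate: g' = 0.8939, ΔT' = 1.43/(1−0.8939) = 13.4779 K.
Change = 13.4779 − 6.9049 = 6.57 K.

6.57 K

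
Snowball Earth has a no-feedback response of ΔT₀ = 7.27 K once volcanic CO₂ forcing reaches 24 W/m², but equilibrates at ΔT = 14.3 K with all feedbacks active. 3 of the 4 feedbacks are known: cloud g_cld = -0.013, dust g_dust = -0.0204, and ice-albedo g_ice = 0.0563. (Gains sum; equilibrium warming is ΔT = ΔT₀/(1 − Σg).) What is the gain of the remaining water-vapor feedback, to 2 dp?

0.47

Amplification A = ΔT/ΔT₀ = 14.3/7.27 = 1.967.
Total gain g = 1 − 1/A = 1 − 1/1.967 = 0.4916.
Known gains sum to -0.013 − 0.0204 + 0.0563 = 0.0229.
g_wv = 0.4916 − 0.0229 = 0.47.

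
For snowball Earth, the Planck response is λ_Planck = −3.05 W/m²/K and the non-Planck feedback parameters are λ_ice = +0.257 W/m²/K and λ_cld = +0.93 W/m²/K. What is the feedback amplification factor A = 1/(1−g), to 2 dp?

1.64

Convert to gains: g_ice = 0.257/3.05 = 0.08426; g_cld = 0.93/3.05 = 0.3049.
Total gain g = 0.38916.
A = 1/(1 − 0.38916) = 1.64.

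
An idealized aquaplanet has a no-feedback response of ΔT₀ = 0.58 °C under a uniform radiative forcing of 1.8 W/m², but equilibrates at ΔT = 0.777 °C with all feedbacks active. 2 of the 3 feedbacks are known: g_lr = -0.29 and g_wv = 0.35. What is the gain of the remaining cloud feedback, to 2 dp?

Amplification A = ΔT/ΔT₀ = 0.777/0.58 = 1.34.
Total gain g = 1 − 1/A = 1 − 1/1.34 = 0.2537.
Known gains sum to -0.29 + 0.35 = 0.06.
g_cld = 0.2537 − 0.06 = 0.19.

0.19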